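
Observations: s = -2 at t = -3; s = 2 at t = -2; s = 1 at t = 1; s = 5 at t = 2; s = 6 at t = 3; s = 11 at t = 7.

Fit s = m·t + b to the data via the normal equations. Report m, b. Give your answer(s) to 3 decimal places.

Compute the Gram sums: Σt·t = 76, Σt = 8, Σ1 = 6.
And Σt·s = 108, Σs = 23.
MᵀM·[m, b]ᵀ = Mᵀs becomes [[76, 8]; [8, 6]]·[m, b]ᵀ = [108, 23]ᵀ.
Eliminating b: 6·(row 1) − 8·(row 2) gives 392·m = 6·108 − 8·23 = 464, so m = 58/49.
Then b = (23 − 8·(58/49))/6 = 221/98.

m = 1.184, b = 2.255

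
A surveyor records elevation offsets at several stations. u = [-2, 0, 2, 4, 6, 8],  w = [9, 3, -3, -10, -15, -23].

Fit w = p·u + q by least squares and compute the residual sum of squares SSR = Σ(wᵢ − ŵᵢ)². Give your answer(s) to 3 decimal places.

Sums needed: Σu·u = 124, Σu = 18, Σ1 = 6.
Moment sums: Σu·w = -338, Σw = -39.
Normal equations: [[124, 18]; [18, 6]]·[p, q]ᵀ = [-338, -39]ᵀ.
Determinant 124·6 − 18² = 420.
p = ((-338)·6 − 18·(-39))/420 = -221/70; q = (124·(-39) − 18·(-338))/420 = 104/35.
Residuals: -2/7, 1/35, 12/35, -12/35, 34/35, -5/7; SSR = 62/35.

SSR = 1.771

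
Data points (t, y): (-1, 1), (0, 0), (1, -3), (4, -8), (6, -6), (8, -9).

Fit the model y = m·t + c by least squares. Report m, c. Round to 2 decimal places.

m = -1.08, c = -0.93

Forming XᵀX = [[118, 18]; [18, 6]] and Xᵀy = [-144, -25]ᵀ gives XᵀX·[m, c]ᵀ = Xᵀy.
Eliminating c: 6·(row 1) − 18·(row 2) gives 384·m = 6·(-144) − 18·(-25) = -414, so m = -69/64.
Then c = ((-25) − 18·(-69/64))/6 = -179/192.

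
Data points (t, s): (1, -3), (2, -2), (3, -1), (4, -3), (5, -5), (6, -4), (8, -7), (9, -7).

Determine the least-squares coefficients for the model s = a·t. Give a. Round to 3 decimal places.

a = -0.805

Normal-equation sums: Σt·t = 236.
Moment sums: Σt·s = -190.
So MᵀM·[a]ᵀ = Mᵀs: [[236]]·[a]ᵀ = [-190]ᵀ.
a = (-190)/236 = -0.805085.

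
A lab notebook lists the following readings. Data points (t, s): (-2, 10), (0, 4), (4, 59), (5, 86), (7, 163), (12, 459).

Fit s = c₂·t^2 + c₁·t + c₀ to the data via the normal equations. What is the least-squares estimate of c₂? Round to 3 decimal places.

From the data, Σt^2·t^2 = 24034, Σt^2·t = 2252, Σt^2 = 238, Σt·t = 238, Σt = 26, Σ1 = 6.
Moment sums: Σt^2·s = 77217, Σt·s = 7295, Σs = 781.
So XᵀX·[c₂, c₁, c₀]ᵀ = Xᵀs: [[24034, 2252, 238]; [2252, 238, 26]; [238, 26, 6]]·[c₂, c₁, c₀]ᵀ = [77217, 7295, 781]ᵀ.
Solving the 3×3 system (Gaussian elimination) gives c₂ = 766094/254253, c₁ = 471968/254253, c₀ = 441117/169502.

c₂ = 3.013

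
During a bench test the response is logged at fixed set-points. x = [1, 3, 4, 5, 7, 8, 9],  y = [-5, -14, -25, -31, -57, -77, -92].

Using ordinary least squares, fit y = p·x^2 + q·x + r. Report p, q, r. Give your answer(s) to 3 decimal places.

p = -1.025, q = -0.716, r = -3.343

The normal equations are: 14021·p + 1801·q + 245·r = -16479;  1801·p + 245·q + 37·r = -2145;  245·p + 37·q + 7·r = -301.
Solving the 3×3 system (Gaussian elimination) gives p = -7863/7672, q = -785/1096, r = -12823/3836.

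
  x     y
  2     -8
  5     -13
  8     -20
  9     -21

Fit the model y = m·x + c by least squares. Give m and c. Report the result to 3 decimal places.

m = -1.933, c = -3.900

From the data, Σx·x = 174, Σx = 24, Σ1 = 4.
Moment sums: Σx·y = -430, Σy = -62.
So MᵀM·[m, c]ᵀ = Mᵀy: [[174, 24]; [24, 4]]·[m, c]ᵀ = [-430, -62]ᵀ.
Eliminating c: 4·(row 1) − 24·(row 2) gives 120·m = 4·(-430) − 24·(-62) = -232, so m = -29/15.
Then c = ((-62) − 24·(-29/15))/4 = -39/10.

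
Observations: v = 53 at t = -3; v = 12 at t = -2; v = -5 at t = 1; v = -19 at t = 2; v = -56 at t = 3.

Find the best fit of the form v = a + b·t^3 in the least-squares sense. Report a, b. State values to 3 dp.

With design matrix X, XᵀX = [[5, 1]; [1, 1587]] and Xᵀv = [-15, -3196]ᵀ.
Determinant 5·1587 − 1² = 7934.
a = ((-15)·1587 − 1·(-3196))/7934 = -20609/7934; b = (5·(-3196) − 1·(-15))/7934 = -15965/7934.

a = -2.598, b = -2.012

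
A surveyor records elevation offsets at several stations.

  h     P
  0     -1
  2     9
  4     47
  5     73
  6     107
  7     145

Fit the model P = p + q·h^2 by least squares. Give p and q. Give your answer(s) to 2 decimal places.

From the data, Σ1 = 6, Σh^2 = 130, Σh^2·h^2 = 4594.
For XᵀP: ΣP = 380, Σh^2·P = 13570.
XᵀX·[p, q]ᵀ = XᵀP becomes [[6, 130]; [130, 4594]]·[p, q]ᵀ = [380, 13570]ᵀ.
Determinant 6·4594 − 130² = 10664.
p = (380·4594 − 130·13570)/10664 = -4595/2666; q = (6·13570 − 130·380)/10664 = 8005/2666.

p = -1.72, q = 3.00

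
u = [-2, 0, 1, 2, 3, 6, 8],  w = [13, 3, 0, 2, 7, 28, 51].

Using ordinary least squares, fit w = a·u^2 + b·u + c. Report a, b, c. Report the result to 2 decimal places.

a = 1.06, b = -2.40, c = 3.16

Normal-equation sums: Σu^2·u^2 = 5506, Σu^2·u = 756, Σu^2 = 118, Σu·u = 118, Σu = 18, Σ1 = 7.
Moment sums: Σu^2·w = 4395, Σu·w = 575, Σw = 104.
So MᵀM·[a, b, c]ᵀ = Mᵀw: [[5506, 756, 118]; [756, 118, 18]; [118, 18, 7]]·[a, b, c]ᵀ = [4395, 575, 104]ᵀ.
Inverting the 3×3 Gram matrix, [a, b, c]ᵀ = [175913/165858, -12085/5026, 262142/82929]ᵀ.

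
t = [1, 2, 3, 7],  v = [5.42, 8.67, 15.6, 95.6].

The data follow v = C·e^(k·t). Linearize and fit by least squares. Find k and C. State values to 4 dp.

k = 0.4777, C = 3.4452

Let Y = ln v. Fitting Y = k·t + ln C by least squares:
Σt = 13.0000, Σ(t)² = 63.0000, Σln v = 11.1574, Σt·ln v = 46.1729.
Equations: 63.0000·k + 13.0000·ln C = 46.1729;  13.0000·k + 4·ln C = 11.1574.
Δ = 63.0000·4 − (13.0000)² = 83.0000; k = (46.1729·4 − 13.0000·11.1574)/83.0000 = 0.47765, ln C = (63.0000·11.1574 − 13.0000·46.1729)/83.0000 = 1.23698, so C = exp(1.23698) = 3.44520.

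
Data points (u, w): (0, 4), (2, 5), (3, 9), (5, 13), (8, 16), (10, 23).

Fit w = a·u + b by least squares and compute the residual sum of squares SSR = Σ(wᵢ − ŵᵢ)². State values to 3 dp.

SSR = 10.112

The normal equations are: 202·a + 28·b = 460;  28·a + 6·b = 70.
(Σu·u = 202, Σu = 28, Σ1 = 6, Σu·w = 460, Σw = 70.)
Eliminating b: 6·(row 1) − 28·(row 2) gives 428·a = 6·460 − 28·70 = 800, so a = 200/107.
Then b = (70 − 28·(200/107))/6 = 315/107.
Residuals: 113/107, -180/107, 48/107, 76/107, -203/107, 146/107; SSR = 1082/107.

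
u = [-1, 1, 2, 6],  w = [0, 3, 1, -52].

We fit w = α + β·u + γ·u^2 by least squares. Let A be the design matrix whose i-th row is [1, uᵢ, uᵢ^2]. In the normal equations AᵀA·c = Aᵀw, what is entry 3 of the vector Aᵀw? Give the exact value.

-1865

Entry 3 ↔ basis u^2, so (Aᵀw)_{3} = Σᵢ (u^2)·wᵢ = (1)·(0) + (1)·(3) + (4)·(1) + (36)·(-52) = -1865.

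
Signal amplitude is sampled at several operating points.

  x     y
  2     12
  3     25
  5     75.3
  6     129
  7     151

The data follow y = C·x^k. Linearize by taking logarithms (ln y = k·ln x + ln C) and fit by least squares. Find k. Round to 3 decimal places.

k = 2.097

Linearized form: ln y = k·ln x + ln C. From the 5 transformed points,
Σln x = 7.1389, Σ(ln x)² = 11.2747, Σln y = 19.9024, Σln x·ln y = 30.6846.
Equations: 11.2747·k + 7.1389·ln C = 30.6846;  7.1389·k + 5·ln C = 19.9024.
Slope k = (n·Σln x·ln y − Σln x·Σln y)/(n·Σ(ln x)² − (Σln x)²) = (5·30.6846 − 7.1389·19.9024)/5.4099 = 2.09671; ln C = (Σln y − k·Σln x)/n = 0.98684.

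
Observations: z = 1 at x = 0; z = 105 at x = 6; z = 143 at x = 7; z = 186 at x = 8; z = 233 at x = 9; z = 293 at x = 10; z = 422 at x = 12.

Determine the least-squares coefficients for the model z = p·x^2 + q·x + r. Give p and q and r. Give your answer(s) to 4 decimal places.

With design matrix A, AᵀA = [[45090, 4528, 474]; [4528, 474, 52]; [474, 52, 7]] and Aᵀz = [131632, 13210, 1383]ᵀ.
Row-reducing yields p = 93811/31487, q = -22795/31487, r = 37921/31487.

p = 2.9794, q = -0.7239, r = 1.2043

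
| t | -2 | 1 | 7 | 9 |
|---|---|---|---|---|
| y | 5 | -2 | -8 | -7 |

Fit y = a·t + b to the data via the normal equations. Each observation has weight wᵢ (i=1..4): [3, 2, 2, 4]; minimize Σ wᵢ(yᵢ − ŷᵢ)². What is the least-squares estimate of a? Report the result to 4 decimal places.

a = -1.0672

Sums needed: Σwᵢ·t·t = 436, Σwᵢ·t = 46, Σwᵢ·1 = 11.
For XᵀWy: Σwᵢ·t·y = -398, Σwᵢ·y = -33.
XᵀWX·[a, b]ᵀ = XᵀWy becomes [[436, 46]; [46, 11]]·[a, b]ᵀ = [-398, -33]ᵀ.
Eliminating b: 11·(row 1) − 46·(row 2) gives 2680·a = 11·(-398) − 46·(-33) = -2860, so a = -143/134.
Then b = ((-33) − 46·(-143/134))/11 = 98/67.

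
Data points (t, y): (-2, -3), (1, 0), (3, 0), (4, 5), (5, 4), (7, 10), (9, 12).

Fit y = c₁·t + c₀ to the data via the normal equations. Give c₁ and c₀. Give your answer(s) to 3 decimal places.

Compute the Gram sums: Σt·t = 185, Σt = 27, Σ1 = 7.
Moment sums: Σt·y = 224, Σy = 28.
Eliminating c₀: 7·(row 1) − 27·(row 2) gives 566·c₁ = 7·224 − 27·28 = 812, so c₁ = 406/283.
Then c₀ = (28 − 27·(406/283))/7 = -434/283.

c₁ = 1.435, c₀ = -1.534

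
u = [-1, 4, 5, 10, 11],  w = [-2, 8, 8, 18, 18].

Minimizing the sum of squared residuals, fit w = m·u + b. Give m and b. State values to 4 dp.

Sums needed: Σu·u = 263, Σu = 29, Σ1 = 5.
And Σu·w = 452, Σw = 50.
AᵀA·[m, b]ᵀ = Aᵀw becomes [[263, 29]; [29, 5]]·[m, b]ᵀ = [452, 50]ᵀ.
Eliminating b: 5·(row 1) − 29·(row 2) gives 474·m = 5·452 − 29·50 = 810, so m = 135/79.
Then b = (50 − 29·(135/79))/5 = 7/79.

m = 1.7089, b = 0.0886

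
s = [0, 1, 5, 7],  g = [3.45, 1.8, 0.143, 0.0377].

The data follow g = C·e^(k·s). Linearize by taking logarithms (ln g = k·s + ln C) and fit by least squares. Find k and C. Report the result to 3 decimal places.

Linearized form: ln g = k·s + ln C. From the 4 transformed points,
Over the data: Σs = 13.0000, Σ(s)² = 75.0000, Σln g = -3.3968, Σs·ln g = -32.0834.
Normal system: [[75.0000, 13.0000]; [13.0000, 4]]·[k, ln C]ᵀ = [-32.0834, -3.3968]ᵀ.
Solving (det = 131.0000): k = -0.64256, ln C = 1.23909, so C = exp(1.23909) = 3.45248.

k = -0.643, C = 3.452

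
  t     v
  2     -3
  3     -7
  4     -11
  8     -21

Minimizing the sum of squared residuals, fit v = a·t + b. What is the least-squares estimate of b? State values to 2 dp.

b = 1.89

The normal equations are: 93·a + 17·b = -239;  17·a + 4·b = -42.
det = 93·4 − 17² = 83.
a = ((-239)·4 − 17·(-42))/83 = -242/83; b = (93·(-42) − 17·(-239))/83 = 157/83.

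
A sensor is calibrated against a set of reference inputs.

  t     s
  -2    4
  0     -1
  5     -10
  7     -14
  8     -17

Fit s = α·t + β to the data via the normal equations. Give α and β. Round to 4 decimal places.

α = -2.0104, β = -0.3627

Compute the Gram sums: Σt·t = 142, Σt = 18, Σ1 = 5.
And Σt·s = -292, Σs = -38.
MᵀM·[α, β]ᵀ = Mᵀs becomes [[142, 18]; [18, 5]]·[α, β]ᵀ = [-292, -38]ᵀ.
Eliminating β: 5·(row 1) − 18·(row 2) gives 386·α = 5·(-292) − 18·(-38) = -776, so α = -388/193.
Then β = ((-38) − 18·(-388/193))/5 = -70/193.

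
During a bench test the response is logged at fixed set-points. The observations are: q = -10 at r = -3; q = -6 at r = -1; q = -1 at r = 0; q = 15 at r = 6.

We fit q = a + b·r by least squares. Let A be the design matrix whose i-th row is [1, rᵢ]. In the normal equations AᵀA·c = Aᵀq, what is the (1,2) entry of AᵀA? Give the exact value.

Row 1 ↔ basis 1, column 2 ↔ basis r, so (AᵀA)_{1,2} = Σᵢ r = (1)·(-3) + (1)·(-1) + (1)·(0) + (1)·(6) = 2.

2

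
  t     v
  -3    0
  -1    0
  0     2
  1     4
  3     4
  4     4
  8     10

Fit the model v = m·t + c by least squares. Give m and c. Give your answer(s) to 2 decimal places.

m = 0.89, c = 1.90

Entries of AᵀA: Σt·t = 100, Σt = 12, Σ1 = 7.
Right-hand side: Σt·v = 112, Σv = 24.
AᵀA·[m, c]ᵀ = Aᵀv becomes [[100, 12]; [12, 7]]·[m, c]ᵀ = [112, 24]ᵀ.
Determinant 100·7 − 12² = 556.
m = (112·7 − 12·24)/556 = 124/139; c = (100·24 − 12·112)/556 = 264/139.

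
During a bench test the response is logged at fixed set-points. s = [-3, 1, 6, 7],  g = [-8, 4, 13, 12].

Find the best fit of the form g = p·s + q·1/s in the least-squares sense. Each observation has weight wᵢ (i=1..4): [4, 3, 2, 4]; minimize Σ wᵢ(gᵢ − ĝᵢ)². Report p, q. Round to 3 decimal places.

Compute the Gram sums: Σwᵢ·s·s = 307, Σwᵢ·s·1/s = 13, Σwᵢ·1/s·1/s = 351/98.
For MᵀWg: Σwᵢ·s·g = 600, Σwᵢ·1/s·g = 237/7.
Eliminating q: (351/98)·(row 1) − 13·(row 2) gives (91195/98)·p = (351/98)·600 − 13·(237/7) = 83733/49, so p = 12882/7015.
Then q = ((237/7) − 13·(12882/7015))/(351/98) = 254226/91195.

p = 1.836, q = 2.788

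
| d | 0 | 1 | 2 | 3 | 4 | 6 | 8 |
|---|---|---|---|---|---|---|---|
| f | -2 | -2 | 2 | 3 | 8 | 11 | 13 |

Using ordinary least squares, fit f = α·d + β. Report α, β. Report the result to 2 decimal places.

α = 2.09, β = -2.46

Setting ∂/∂α … = 0 gives: 130·α + 24·β = 213;  24·α + 7·β = 33.
Δ = 130·7 − 24² = 334.
α = (213·7 − 24·33)/334 = 699/334; β = (130·33 − 24·213)/334 = -411/167.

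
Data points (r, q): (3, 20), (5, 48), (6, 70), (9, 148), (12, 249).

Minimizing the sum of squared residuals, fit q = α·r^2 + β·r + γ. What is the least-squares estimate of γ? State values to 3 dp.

γ = -5.695

Normal-equation sums: Σr^2·r^2 = 29299, Σr^2·r = 2825, Σr^2 = 295, Σr·r = 295, Σr = 35, Σ1 = 5.
Right-hand side: Σr^2·q = 51744, Σr·q = 5040, Σq = 535.
Normal equations: [[29299, 2825, 295]; [2825, 295, 35]; [295, 35, 5]]·[α, β, γ]ᵀ = [51744, 5040, 535]ᵀ.
Solving the 3×3 system (Gaussian elimination) gives α = 55/38, β = 39/10, γ = -541/95.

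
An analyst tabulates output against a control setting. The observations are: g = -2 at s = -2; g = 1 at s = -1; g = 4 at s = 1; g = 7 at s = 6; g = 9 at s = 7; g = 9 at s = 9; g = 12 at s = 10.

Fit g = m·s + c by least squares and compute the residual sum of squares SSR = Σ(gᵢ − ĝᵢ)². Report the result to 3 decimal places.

Sums needed: Σs·s = 272, Σs = 30, Σ1 = 7.
For Aᵀg: Σs·g = 313, Σg = 40.
Normal equations: [[272, 30]; [30, 7]]·[m, c]ᵀ = [313, 40]ᵀ.
det = 272·7 − 30² = 1004.
m = (313·7 − 30·40)/1004 = 991/1004; c = (272·40 − 30·313)/1004 = 745/502.
Residuals: -379/251, 505/1004, 1535/1004, -102/251, 609/1004, -1373/1004, 162/251; SSR = 7721/1004.

SSR = 7.690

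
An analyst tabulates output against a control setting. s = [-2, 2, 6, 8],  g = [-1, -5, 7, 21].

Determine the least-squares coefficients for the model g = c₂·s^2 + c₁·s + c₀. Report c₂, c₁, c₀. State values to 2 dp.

c₂ = 0.55, c₁ = -1.13, c₀ = -5.33

From the data, Σs^2·s^2 = 5424, Σs^2·s = 728, Σs^2 = 108, Σs·s = 108, Σs = 14, Σ1 = 4.
And Σs^2·g = 1572, Σs·g = 202, Σg = 22.
Inverting the 3×3 Gram matrix, [c₂, c₁, c₀]ᵀ = [109/199, -225/199, -1061/199]ᵀ.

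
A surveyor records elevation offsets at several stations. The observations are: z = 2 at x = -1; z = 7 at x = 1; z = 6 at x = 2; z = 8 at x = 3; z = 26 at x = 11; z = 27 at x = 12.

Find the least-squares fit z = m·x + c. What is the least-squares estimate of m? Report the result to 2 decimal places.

m = 1.98

Setting ∂/∂m … = 0 gives: 280·m + 28·c = 651;  28·m + 6·c = 76.
(Σx·x = 280, Σx = 28, Σ1 = 6, Σx·z = 651, Σz = 76.)
Eliminating c: 6·(row 1) − 28·(row 2) gives 896·m = 6·651 − 28·76 = 1778, so m = 127/64.
Then c = (76 − 28·(127/64))/6 = 109/32.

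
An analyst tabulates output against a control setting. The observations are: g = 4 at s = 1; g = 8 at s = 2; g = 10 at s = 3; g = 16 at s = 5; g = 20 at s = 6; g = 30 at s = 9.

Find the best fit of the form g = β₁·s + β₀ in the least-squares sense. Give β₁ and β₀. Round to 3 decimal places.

β₁ = 3.200, β₀ = 0.800

Normal-equation sums: Σs·s = 156, Σs = 26, Σ1 = 6.
For Aᵀg: Σs·g = 520, Σg = 88.
Δ = 156·6 − 26² = 260.
β₁ = (520·6 − 26·88)/260 = 16/5; β₀ = (156·88 − 26·520)/260 = 4/5.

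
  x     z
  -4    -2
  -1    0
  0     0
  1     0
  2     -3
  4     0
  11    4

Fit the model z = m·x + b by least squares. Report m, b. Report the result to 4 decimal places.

From the data, Σx·x = 159, Σx = 13, Σ1 = 7.
And Σx·z = 46, Σz = -1.
Determinant 159·7 − 13² = 944.
m = (46·7 − 13·(-1))/944 = 335/944; b = (159·(-1) − 13·46)/944 = -757/944.

m = 0.3549, b = -0.8019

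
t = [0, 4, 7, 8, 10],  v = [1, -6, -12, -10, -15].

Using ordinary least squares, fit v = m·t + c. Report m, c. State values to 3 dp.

Normal-equation sums: Σt·t = 229, Σt = 29, Σ1 = 5.
Moment sums: Σt·v = -338, Σv = -42.
MᵀM·[m, c]ᵀ = Mᵀv becomes [[229, 29]; [29, 5]]·[m, c]ᵀ = [-338, -42]ᵀ.
det = 229·5 − 29² = 304.
m = ((-338)·5 − 29·(-42))/304 = -59/38; c = (229·(-42) − 29·(-338))/304 = 23/38.

m = -1.553, c = 0.605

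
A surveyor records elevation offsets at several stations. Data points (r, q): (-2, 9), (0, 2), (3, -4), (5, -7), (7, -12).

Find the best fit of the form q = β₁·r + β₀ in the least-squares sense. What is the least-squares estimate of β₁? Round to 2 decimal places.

β₁ = -2.21

The normal system AᵀA·[β₁, β₀]ᵀ = Aᵀq is [[87, 13]; [13, 5]]·[β₁, β₀]ᵀ = [-149, -12]ᵀ.
det = 87·5 − 13² = 266.
β₁ = ((-149)·5 − 13·(-12))/266 = -31/14; β₀ = (87·(-12) − 13·(-149))/266 = 47/14.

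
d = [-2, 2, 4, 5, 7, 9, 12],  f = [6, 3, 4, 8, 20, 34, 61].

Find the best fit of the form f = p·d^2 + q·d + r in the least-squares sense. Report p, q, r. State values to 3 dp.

Forming XᵀX = [[30611, 2989, 323]; [2989, 323, 37]; [323, 37, 7]] and Xᵀf = [12818, 1228, 136]ᵀ gives XᵀX·[p, q, r]ᵀ = Xᵀf.
Inverting the 3×3 Gram matrix, [p, q, r]ᵀ = [52831/104624, -113363/104624, 97063/52312]ᵀ.

p = 0.505, q = -1.084, r = 1.855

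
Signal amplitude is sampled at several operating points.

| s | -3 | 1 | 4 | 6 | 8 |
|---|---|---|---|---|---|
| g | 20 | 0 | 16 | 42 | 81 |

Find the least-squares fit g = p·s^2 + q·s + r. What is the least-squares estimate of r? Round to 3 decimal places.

r = 0.183

AᵀA·[p, q, r]ᵀ = Aᵀg reads: 5730·p + 766·q + 126·r = 7132;  766·p + 126·q + 16·r = 904;  126·p + 16·q + 5·r = 159.
(Σs^2·s^2 = 5730, Σs^2·s = 766, Σs^2 = 126, Σs·s = 126, Σs = 16, Σ1 = 5, Σs^2·g = 7132, Σs·g = 904, Σg = 159.)
Inverting the 3×3 Gram matrix, [p, q, r]ᵀ = [112983/74344, -155207/74344, 6815/37172]ᵀ.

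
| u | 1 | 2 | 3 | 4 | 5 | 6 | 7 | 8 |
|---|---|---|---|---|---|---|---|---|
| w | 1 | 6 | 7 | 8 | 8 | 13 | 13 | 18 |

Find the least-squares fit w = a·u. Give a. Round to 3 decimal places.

a = 2.054

Normal-equation sums: Σu·u = 204.
And Σu·w = 419.
MᵀM·[a]ᵀ = Mᵀw becomes [[204]]·[a]ᵀ = [419]ᵀ.
a = 419/204 = 2.05392.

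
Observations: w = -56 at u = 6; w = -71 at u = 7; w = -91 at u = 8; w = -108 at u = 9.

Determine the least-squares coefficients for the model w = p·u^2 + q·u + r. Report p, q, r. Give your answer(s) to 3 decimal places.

p = -0.500, q = -10.100, r = 23.000

Entries of XᵀX: Σu^2·u^2 = 14354, Σu^2·u = 1800, Σu^2 = 230, Σu·u = 230, Σu = 30, Σ1 = 4.
For Xᵀw: Σu^2·w = -20067, Σu·w = -2533, Σw = -326.
So XᵀX·[p, q, r]ᵀ = Xᵀw: [[14354, 1800, 230]; [1800, 230, 30]; [230, 30, 4]]·[p, q, r]ᵀ = [-20067, -2533, -326]ᵀ.
Row-reducing yields p = -1/2, q = -101/10, r = 23.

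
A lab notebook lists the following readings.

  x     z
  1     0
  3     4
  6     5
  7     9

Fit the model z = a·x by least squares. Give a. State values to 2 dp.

a = 1.11

MᵀM·[a]ᵀ = Mᵀz reads: 95·a = 105.
a = 105/95 = 1.10526.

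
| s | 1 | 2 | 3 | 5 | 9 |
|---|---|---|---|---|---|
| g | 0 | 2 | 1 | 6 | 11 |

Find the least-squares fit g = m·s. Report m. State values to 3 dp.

Entries of MᵀM: Σs·s = 120.
For Mᵀg: Σs·g = 136.
m = 136/120 = 1.13333.

m = 1.133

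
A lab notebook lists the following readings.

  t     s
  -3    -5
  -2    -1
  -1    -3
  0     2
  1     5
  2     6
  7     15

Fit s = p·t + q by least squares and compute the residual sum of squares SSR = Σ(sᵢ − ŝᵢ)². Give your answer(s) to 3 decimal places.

XᵀX·[p, q]ᵀ = Xᵀs reads: 68·p + 4·q = 142;  4·p + 7·q = 19.
(Σt·t = 68, Σt = 4, Σ1 = 7, Σt·s = 142, Σs = 19.)
Δ = 68·7 − 4² = 460.
p = (142·7 − 4·19)/460 = 459/230; q = (68·19 − 4·142)/460 = 181/115.
Residuals: -27/46, 163/115, -593/230, 49/115, 329/230, 10/23, -25/46; SSR = 1347/115.

SSR = 11.713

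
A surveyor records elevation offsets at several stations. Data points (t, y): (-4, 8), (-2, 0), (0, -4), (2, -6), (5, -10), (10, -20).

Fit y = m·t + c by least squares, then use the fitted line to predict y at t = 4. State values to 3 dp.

The normal equations are: 149·m + 11·c = -294;  11·m + 6·c = -32.
Determinant 149·6 − 11² = 773.
m = ((-294)·6 − 11·(-32))/773 = -1412/773; c = (149·(-32) − 11·(-294))/773 = -1534/773.
At t = 4: ŷ = (-1412/773)·(4) + (-1534/773)·(1) = -7182/773.

ŷ = -9.291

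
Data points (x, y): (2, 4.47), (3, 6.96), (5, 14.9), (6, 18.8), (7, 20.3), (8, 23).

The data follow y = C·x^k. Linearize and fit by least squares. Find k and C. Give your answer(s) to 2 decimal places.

k = 1.23, C = 1.90

With ln yᵢ as the transformed response and ln xᵢ as the regressor:
AᵀA = [[15.5987, 9.2183]; [9.2183, 6]], rhs = [25.1523, 15.2189]ᵀ  (here Σln x = 9.2183, Σ(ln x)² = 15.5987, Σln y = 15.2189, Σln x·ln y = 25.1523).
Δ = 15.5987·6 − (9.2183)² = 8.6152; k = (25.1523·6 − 9.2183·15.2189)/8.6152 = 1.23287, ln C = (15.5987·15.2189 − 9.2183·25.1523)/8.6152 = 0.64232, so C = exp(0.64232) = 1.90088.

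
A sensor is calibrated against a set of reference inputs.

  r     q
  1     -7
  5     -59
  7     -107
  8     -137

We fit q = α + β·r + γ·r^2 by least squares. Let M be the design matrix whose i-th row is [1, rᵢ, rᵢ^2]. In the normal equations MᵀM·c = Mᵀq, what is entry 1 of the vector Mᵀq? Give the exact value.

Entry 1 ↔ basis 1, so (Mᵀq)_{1} = Σᵢ qᵢ = (1)·(-7) + (1)·(-59) + (1)·(-107) + (1)·(-137) = -310.

-310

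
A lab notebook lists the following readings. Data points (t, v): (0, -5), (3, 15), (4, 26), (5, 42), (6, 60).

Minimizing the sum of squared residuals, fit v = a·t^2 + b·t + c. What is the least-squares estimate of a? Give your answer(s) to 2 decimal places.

a = 1.45

Sums needed: Σt^2·t^2 = 2258, Σt^2·t = 432, Σt^2 = 86, Σt·t = 86, Σt = 18, Σ1 = 5.
Moment sums: Σt^2·v = 3761, Σt·v = 719, Σv = 138.
Inverting the 3×3 Gram matrix, [a, b, c]ᵀ = [5539/3822, 2693/1274, -9434/1911]ᵀ.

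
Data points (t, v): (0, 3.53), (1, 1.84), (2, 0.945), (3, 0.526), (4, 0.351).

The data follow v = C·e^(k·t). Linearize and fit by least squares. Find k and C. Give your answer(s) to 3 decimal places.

Taking logs, ln v = k·t + ln C, so regress ln v on t.
Σt = 10.0000, Σ(t)² = 30.0000, Σln v = 0.1251, Σt·ln v = -5.6186.
Normal system: [[30.0000, 10.0000]; [10.0000, 5]]·[k, ln C]ᵀ = [-5.6186, 0.1251]ᵀ.
Solving (det = 50.0000): k = -0.58688, ln C = 1.19876, so C = exp(1.19876) = 3.31602.

k = -0.587, C = 3.316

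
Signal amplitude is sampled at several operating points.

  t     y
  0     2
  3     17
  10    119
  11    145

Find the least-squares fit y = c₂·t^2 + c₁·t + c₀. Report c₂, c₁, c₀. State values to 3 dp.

c₂ = 1.024, c₁ = 1.589, c₀ = 2.344

From the data, Σt^2·t^2 = 24722, Σt^2·t = 2358, Σt^2 = 230, Σt·t = 230, Σt = 24, Σ1 = 4.
And Σt^2·y = 29598, Σt·y = 2836, Σy = 283.
So XᵀX·[c₂, c₁, c₀]ᵀ = Xᵀy: [[24722, 2358, 230]; [2358, 230, 24]; [230, 24, 4]]·[c₂, c₁, c₀]ᵀ = [29598, 2836, 283]ᵀ.
Solving the 3×3 system (Gaussian elimination) gives c₂ = 33029/32258, c₁ = 51247/32258, c₀ = 37802/16129.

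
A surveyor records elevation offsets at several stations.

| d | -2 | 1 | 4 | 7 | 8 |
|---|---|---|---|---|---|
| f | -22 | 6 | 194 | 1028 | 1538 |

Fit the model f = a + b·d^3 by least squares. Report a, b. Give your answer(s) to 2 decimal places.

a = 2.16, b = 3.00

Normal-equation sums: Σ1 = 5, Σd^3 = 912, Σd^3·d^3 = 383954.
For Xᵀf: Σf = 2744, Σd^3·f = 1152658.
Determinant 5·383954 − 912² = 1088026.
a = (2744·383954 − 912·1152658)/1088026 = 1172840/544013; b = (5·1152658 − 912·2744)/1088026 = 1630381/544013.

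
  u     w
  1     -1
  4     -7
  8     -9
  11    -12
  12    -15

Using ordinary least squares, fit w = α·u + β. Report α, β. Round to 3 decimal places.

α = -1.108, β = -0.820

Sums needed: Σu·u = 346, Σu = 36, Σ1 = 5.
For Xᵀw: Σu·w = -413, Σw = -44.
So XᵀX·[α, β]ᵀ = Xᵀw: [[346, 36]; [36, 5]]·[α, β]ᵀ = [-413, -44]ᵀ.
Eliminating β: 5·(row 1) − 36·(row 2) gives 434·α = 5·(-413) − 36·(-44) = -481, so α = -481/434.
Then β = ((-44) − 36·(-481/434))/5 = -178/217.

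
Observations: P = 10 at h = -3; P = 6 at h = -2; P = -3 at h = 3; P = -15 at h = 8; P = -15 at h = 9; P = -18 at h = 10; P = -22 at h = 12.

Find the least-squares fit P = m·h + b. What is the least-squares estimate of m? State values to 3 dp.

XᵀX·[m, b]ᵀ = XᵀP reads: 411·m + 37·b = -750;  37·m + 7·b = -57.
Δ = 411·7 − 37² = 1508.
m = ((-750)·7 − 37·(-57))/1508 = -3141/1508; b = (411·(-57) − 37·(-750))/1508 = 4323/1508.

m = -2.083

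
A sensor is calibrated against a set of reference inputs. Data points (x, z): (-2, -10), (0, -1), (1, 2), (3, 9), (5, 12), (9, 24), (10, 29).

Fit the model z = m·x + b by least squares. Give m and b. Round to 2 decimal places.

m = 3.03, b = -1.96

With design matrix M, MᵀM = [[220, 26]; [26, 7]] and Mᵀz = [615, 65]ᵀ.
Δ = 220·7 − 26² = 864.
m = (615·7 − 26·65)/864 = 2615/864; b = (220·65 − 26·615)/864 = -845/432.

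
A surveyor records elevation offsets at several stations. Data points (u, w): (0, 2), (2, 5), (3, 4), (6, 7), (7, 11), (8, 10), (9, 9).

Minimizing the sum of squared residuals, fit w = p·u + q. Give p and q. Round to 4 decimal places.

With design matrix M, MᵀM = [[243, 35]; [35, 7]] and Mᵀw = [302, 48]ᵀ.
Δ = 243·7 − 35² = 476.
p = (302·7 − 35·48)/476 = 31/34; q = (243·48 − 35·302)/476 = 547/238.

p = 0.9118, q = 2.2983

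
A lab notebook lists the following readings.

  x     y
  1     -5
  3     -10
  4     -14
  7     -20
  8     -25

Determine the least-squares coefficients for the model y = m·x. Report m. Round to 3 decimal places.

m = -3.101

Compute the Gram sums: Σx·x = 139.
And Σx·y = -431.
MᵀM·[m]ᵀ = Mᵀy becomes [[139]]·[m]ᵀ = [-431]ᵀ.
Hence m = -431 / 139 ≈ -3.10072.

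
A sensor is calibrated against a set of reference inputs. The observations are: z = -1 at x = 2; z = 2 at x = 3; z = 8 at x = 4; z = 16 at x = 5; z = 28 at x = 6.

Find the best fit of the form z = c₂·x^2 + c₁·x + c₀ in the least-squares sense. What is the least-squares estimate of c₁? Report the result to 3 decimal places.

c₁ = -4.229

With design matrix M, MᵀM = [[2274, 440, 90]; [440, 90, 20]; [90, 20, 5]] and Mᵀz = [1550, 284, 53]ᵀ.
Solving the 3×3 system (Gaussian elimination) gives c₂ = 10/7, c₁ = -148/35, c₀ = 9/5.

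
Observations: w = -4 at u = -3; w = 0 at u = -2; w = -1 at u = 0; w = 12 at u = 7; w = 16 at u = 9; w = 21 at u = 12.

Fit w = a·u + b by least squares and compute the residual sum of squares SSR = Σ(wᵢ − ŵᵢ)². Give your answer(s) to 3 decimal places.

Entries of AᵀA: Σu·u = 287, Σu = 23, Σ1 = 6.
And Σu·w = 492, Σw = 44.
AᵀA·[a, b]ᵀ = Aᵀw becomes [[287, 23]; [23, 6]]·[a, b]ᵀ = [492, 44]ᵀ.
Determinant 287·6 − 23² = 1193.
a = (492·6 − 23·44)/1193 = 1940/1193; b = (287·44 − 23·492)/1193 = 1312/1193.
Residuals: -264/1193, 2568/1193, -2505/1193, -576/1193, 316/1193, 461/1193; SSR = 11386/1193.

SSR = 9.544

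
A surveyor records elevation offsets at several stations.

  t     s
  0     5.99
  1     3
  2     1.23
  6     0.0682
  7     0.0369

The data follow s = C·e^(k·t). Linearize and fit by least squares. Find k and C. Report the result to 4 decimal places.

k = -0.7333, C = 5.8628

Let Y = ln s. Fitting Y = k·t + ln C by least squares:
Over the data: Σt = 16.0000, Σ(t)² = 90.0000, Σln s = -2.8891, Σt·ln s = -37.6960.
Normal system: [[90.0000, 16.0000]; [16.0000, 5]]·[k, ln C]ᵀ = [-37.6960, -2.8891]ᵀ.
Solving (det = 194.0000): k = -0.73327, ln C = 1.76863, so C = exp(1.76863) = 5.86281.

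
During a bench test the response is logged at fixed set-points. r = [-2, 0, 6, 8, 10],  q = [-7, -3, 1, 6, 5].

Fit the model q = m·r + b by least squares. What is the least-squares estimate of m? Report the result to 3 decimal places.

m = 1.019

Sums needed: Σr·r = 204, Σr = 22, Σ1 = 5.
And Σr·q = 118, Σq = 2.
Eliminating b: 5·(row 1) − 22·(row 2) gives 536·m = 5·118 − 22·2 = 546, so m = 273/268.
Then b = (2 − 22·(273/268))/5 = -547/134.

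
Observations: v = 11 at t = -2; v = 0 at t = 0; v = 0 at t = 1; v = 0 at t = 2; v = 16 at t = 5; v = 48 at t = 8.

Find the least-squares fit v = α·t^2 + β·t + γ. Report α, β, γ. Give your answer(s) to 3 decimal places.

α = 1.050, β = -2.492, γ = 1.164

Entries of MᵀM: Σt^2·t^2 = 4754, Σt^2·t = 638, Σt^2 = 98, Σt·t = 98, Σt = 14, Σ1 = 6.
Moment sums: Σt^2·v = 3516, Σt·v = 442, Σv = 75.
Normal equations: [[4754, 638, 98]; [638, 98, 14]; [98, 14, 6]]·[α, β, γ]ᵀ = [3516, 442, 75]ᵀ.
Solving the 3×3 system (Gaussian elimination) gives α = 15145/14424, β = -35941/14424, γ = 2799/2404.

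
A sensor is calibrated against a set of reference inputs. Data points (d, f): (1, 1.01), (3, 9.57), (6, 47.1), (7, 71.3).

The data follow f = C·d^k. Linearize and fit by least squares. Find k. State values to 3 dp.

Taking logs, ln f = k·ln d + ln C, so regress ln f on ln d.
AᵀA = [[8.2039, 4.8363]; [4.8363, 4]], rhs = [17.6867, 10.3878]ᵀ  (here Σln d = 4.8363, Σ(ln d)² = 8.2039, Σln f = 10.3878, Σln d·ln f = 17.6867).
Slope k = (n·Σln d·ln f − Σln d·Σln f)/(n·Σ(ln d)² − (Σln d)²) = (4·17.6867 − 4.8363·10.3878)/9.4260 = 2.17575; ln C = (Σln f − k·Σln d)/n = -0.03370.

k = 2.176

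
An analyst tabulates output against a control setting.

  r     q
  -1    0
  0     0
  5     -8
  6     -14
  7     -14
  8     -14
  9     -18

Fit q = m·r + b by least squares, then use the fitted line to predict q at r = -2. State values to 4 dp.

Setting ∂/∂m … = 0 gives: 256·m + 34·b = -496;  34·m + 7·b = -68.
(Σr·r = 256, Σr = 34, Σ1 = 7, Σr·q = -496, Σq = -68.)
Eliminating b: 7·(row 1) − 34·(row 2) gives 636·m = 7·(-496) − 34·(-68) = -1160, so m = -290/159.
Then b = ((-68) − 34·(-290/159))/7 = -136/159.
At r = -2: q̂ = (-290/159)·(-2) + (-136/159)·(1) = 148/53.

q̂ = 2.7925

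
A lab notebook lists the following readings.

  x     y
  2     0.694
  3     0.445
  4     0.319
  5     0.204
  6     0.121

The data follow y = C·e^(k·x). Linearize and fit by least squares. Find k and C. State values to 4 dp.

k = -0.4273, C = 1.6578

Let Y = ln y. Fitting Y = k·x + ln C by least squares:
Sums: Σx = 20.0000, Σ(x)² = 90.0000, Σln y = -6.0191, Σx·ln y = -28.3498.
Normal system: [[90.0000, 20.0000]; [20.0000, 5]]·[k, ln C]ᵀ = [-28.3498, -6.0191]ᵀ.
Slope k = (n·Σx·ln y − Σx·Σln y)/(n·Σ(x)² − (Σx)²) = (5·-28.3498 − 20.0000·-6.0191)/50.0000 = -0.42733; ln C = (Σln y − k·Σx)/n = 0.50550, so C = exp(0.50550) = 1.65782.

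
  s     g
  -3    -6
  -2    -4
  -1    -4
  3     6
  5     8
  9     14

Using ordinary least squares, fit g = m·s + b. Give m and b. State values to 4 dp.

m = 1.7305, b = -0.8392

Sums needed: Σs·s = 129, Σs = 11, Σ1 = 6.
Moment sums: Σs·g = 214, Σg = 14.
Normal equations: [[129, 11]; [11, 6]]·[m, b]ᵀ = [214, 14]ᵀ.
Δ = 129·6 − 11² = 653.
m = (214·6 − 11·14)/653 = 1130/653; b = (129·14 − 11·214)/653 = -548/653.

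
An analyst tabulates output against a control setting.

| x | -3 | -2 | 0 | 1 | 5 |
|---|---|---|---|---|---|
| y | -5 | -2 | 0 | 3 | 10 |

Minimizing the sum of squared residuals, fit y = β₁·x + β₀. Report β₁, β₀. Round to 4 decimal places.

MᵀM·[β₁, β₀]ᵀ = Mᵀy reads: 39·β₁ + 1·β₀ = 72;  1·β₁ + 5·β₀ = 6.
det = 39·5 − 1² = 194.
β₁ = (72·5 − 1·6)/194 = 177/97; β₀ = (39·6 − 1·72)/194 = 81/97.

β₁ = 1.8247, β₀ = 0.8351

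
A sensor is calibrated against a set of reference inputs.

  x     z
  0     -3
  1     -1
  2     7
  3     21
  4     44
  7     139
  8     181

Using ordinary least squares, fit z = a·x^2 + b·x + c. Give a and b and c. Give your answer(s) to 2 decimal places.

Setting ∂/∂a … = 0 gives: 6851·a + 955·b + 143·c = 19315;  955·a + 143·b + 25·c = 2673;  143·a + 25·b + 7·c = 388.
Row-reducing yields a = 19907/6846, b = -589/6846, c = -4184/1141.

a = 2.91, b = -0.09, c = -3.67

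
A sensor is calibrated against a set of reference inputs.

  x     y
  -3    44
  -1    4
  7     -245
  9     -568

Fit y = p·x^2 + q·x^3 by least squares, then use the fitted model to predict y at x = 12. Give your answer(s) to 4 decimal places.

ŷ = -1440.1985

The normal equations are: 9044·p + 75612·q = -57613;  75612·p + 649820·q = -499299.
det = 9044·649820 − 75612² = 159797536.
p = ((-57613)·649820 − 75612·(-499299))/159797536 = 39364541/19974692; q = (9044·(-499299) − 75612·(-57613))/159797536 = -9964125/9987346.
At x = 12: ŷ = (39364541/19974692)·(144) + (-9964125/9987346)·(1728) = -7191880524/4993673.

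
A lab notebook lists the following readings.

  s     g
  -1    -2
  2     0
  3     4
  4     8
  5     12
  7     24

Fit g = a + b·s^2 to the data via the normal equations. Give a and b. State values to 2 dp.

Entries of AᵀA: Σ1 = 6, Σs^2 = 104, Σs^2·s^2 = 3380.
And Σg = 46, Σs^2·g = 1638.
Eliminating b: 3380·(row 1) − 104·(row 2) gives 9464·a = 3380·46 − 104·1638 = -14872, so a = -11/7.
Then b = (1638 − 104·(-11/7))/3380 = 97/182.

a = -1.57, b = 0.53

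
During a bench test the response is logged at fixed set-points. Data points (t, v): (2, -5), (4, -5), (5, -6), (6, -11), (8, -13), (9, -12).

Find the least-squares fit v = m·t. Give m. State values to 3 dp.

m = -1.496

Sums needed: Σt·t = 226.
Right-hand side: Σt·v = -338.
Normal equations: [[226]]·[m]ᵀ = [-338]ᵀ.
m = (-338)/226 = -1.49558.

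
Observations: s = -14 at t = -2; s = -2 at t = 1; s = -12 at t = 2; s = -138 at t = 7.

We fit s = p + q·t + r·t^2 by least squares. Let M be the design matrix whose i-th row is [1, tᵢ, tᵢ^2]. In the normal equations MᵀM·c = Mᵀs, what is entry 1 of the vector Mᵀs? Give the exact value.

Entry 1 ↔ basis 1, so (Mᵀs)_{1} = Σᵢ sᵢ = (1)·(-14) + (1)·(-2) + (1)·(-12) + (1)·(-138) = -166.

-166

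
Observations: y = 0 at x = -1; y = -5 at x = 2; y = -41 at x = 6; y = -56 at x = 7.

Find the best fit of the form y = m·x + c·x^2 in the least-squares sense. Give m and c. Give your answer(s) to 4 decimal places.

m = -0.4914, c = -1.0667

Compute the Gram sums: Σx·x = 90, Σx·x^2 = 566, Σx^2·x^2 = 3714.
Right-hand side: Σx·y = -648, Σx^2·y = -4240.
Normal equations: [[90, 566]; [566, 3714]]·[m, c]ᵀ = [-648, -4240]ᵀ.
Δ = 90·3714 − 566² = 13904.
m = ((-648)·3714 − 566·(-4240))/13904 = -427/869; c = (90·(-4240) − 566·(-648))/13904 = -927/869.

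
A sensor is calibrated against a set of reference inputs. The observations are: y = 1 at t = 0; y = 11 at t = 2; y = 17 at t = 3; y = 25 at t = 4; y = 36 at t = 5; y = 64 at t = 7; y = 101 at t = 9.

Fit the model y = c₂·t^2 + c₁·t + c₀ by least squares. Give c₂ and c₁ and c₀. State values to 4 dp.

Compute the Gram sums: Σt^2·t^2 = 9940, Σt^2·t = 1296, Σt^2 = 184, Σt·t = 184, Σt = 30, Σ1 = 7.
Moment sums: Σt^2·y = 12814, Σt·y = 1710, Σy = 255.
Normal equations: [[9940, 1296, 184]; [1296, 184, 30]; [184, 30, 7]]·[c₂, c₁, c₀]ᵀ = [12814, 1710, 255]ᵀ.
Solving the 3×3 system (Gaussian elimination) gives c₂ = 139/138, c₁ = 44/23, c₀ = 121/69.

c₂ = 1.0072, c₁ = 1.9130, c₀ = 1.7536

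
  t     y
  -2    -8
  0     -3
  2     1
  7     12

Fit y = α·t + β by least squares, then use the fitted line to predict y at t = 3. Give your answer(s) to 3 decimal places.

ŷ = 3.251

From the data, Σt·t = 57, Σt = 7, Σ1 = 4.
Right-hand side: Σt·y = 102, Σy = 2.
Normal equations: [[57, 7]; [7, 4]]·[α, β]ᵀ = [102, 2]ᵀ.
det = 57·4 − 7² = 179.
α = (102·4 − 7·2)/179 = 394/179; β = (57·2 − 7·102)/179 = -600/179.
At t = 3: ŷ = (394/179)·(3) + (-600/179)·(1) = 582/179.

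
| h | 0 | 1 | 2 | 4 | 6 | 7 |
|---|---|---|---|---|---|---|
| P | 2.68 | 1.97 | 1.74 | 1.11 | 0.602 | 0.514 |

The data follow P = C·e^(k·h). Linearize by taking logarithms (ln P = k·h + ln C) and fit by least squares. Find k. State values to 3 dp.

k = -0.237

Let Y = ln P. Fitting Y = k·h + ln C by least squares:
XᵀX = [[106.0000, 20.0000]; [20.0000, 6]], rhs = [-5.5005, 1.1491]ᵀ  (here Σh = 20.0000, Σ(h)² = 106.0000, Σln P = 1.1491, Σh·ln P = -5.5005).
Solving (det = 236.0000): k = -0.23722, ln C = 0.98225.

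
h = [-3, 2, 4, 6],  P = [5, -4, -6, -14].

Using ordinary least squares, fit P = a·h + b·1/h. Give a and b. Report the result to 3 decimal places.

From the data, Σh·h = 65, Σh·1/h = 4, Σ1/h·1/h = 65/144.
And Σh·P = -131, Σ1/h·P = -15/2.
Normal equations: [[65, 4]; [4, 65/144]]·[a, b]ᵀ = [-131, -15/2]ᵀ.
det = 65·(65/144) − 4² = 1921/144.
a = ((-131)·(65/144) − 4·(-15/2))/(1921/144) = -4195/1921; b = (65·(-15/2) − 4·(-131))/(1921/144) = 5256/1921.

a = -2.184, b = 2.736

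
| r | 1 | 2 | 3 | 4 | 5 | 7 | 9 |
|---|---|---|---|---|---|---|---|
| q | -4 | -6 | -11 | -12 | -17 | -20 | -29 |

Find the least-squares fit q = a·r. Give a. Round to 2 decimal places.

a = -3.15

Setting ∂/∂a … = 0 gives: 185·a = -583.
a = (-583)/185 = -3.15135.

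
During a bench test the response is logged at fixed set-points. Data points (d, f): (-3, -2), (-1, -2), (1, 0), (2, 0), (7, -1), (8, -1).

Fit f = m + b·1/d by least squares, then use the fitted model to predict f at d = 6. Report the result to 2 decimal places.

f̂ = -0.89

Normal-equation sums: Σ1 = 6, Σ1/d = 73/168, Σ1/d·1/d = 67657/28224.
Right-hand side: Σf = -6, Σ1/d·f = 403/168.
MᵀM·[m, b]ᵀ = Mᵀf becomes [[6, 73/168]; [73/168, 67657/28224]]·[m, b]ᵀ = [-6, 403/168]ᵀ.
Eliminating b: (67657/28224)·(row 1) − (73/168)·(row 2) gives (400613/28224)·m = (67657/28224)·(-6) − (73/168)·(403/168) = -435361/28224, so m = -435361/400613.
Then b = ((403/168) − (73/168)·(-435361/400613))/(67657/28224) = 479808/400613.
At d = 6: f̂ = (-435361/400613)·(1) + (479808/400613)·(1/6) = -355393/400613.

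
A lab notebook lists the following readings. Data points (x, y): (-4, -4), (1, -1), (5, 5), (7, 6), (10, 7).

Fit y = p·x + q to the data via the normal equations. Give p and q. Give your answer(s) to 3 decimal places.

Entries of MᵀM: Σx·x = 191, Σx = 19, Σ1 = 5.
And Σx·y = 152, Σy = 13.
MᵀM·[p, q]ᵀ = Mᵀy becomes [[191, 19]; [19, 5]]·[p, q]ᵀ = [152, 13]ᵀ.
Determinant 191·5 − 19² = 594.
p = (152·5 − 19·13)/594 = 19/22; q = (191·13 − 19·152)/594 = -15/22.

p = 0.864, q = -0.682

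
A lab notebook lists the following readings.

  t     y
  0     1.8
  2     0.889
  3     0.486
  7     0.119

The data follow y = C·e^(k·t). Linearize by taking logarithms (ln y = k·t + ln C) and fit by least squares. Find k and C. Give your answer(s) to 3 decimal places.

Linearized form: ln y = k·t + ln C. From the 4 transformed points,
AᵀA = [[62.0000, 12.0000]; [12.0000, 4]], rhs = [-17.3004, -2.3800]ᵀ  (here Σt = 12.0000, Σ(t)² = 62.0000, Σln y = -2.3800, Σt·ln y = -17.3004).
Slope k = (n·Σt·ln y − Σt·Σln y)/(n·Σ(t)² − (Σt)²) = (4·-17.3004 − 12.0000·-2.3800)/104.0000 = -0.39078; ln C = (Σln y − k·Σt)/n = 0.57732, so C = exp(0.57732) = 1.78126.

k = -0.391, C = 1.781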